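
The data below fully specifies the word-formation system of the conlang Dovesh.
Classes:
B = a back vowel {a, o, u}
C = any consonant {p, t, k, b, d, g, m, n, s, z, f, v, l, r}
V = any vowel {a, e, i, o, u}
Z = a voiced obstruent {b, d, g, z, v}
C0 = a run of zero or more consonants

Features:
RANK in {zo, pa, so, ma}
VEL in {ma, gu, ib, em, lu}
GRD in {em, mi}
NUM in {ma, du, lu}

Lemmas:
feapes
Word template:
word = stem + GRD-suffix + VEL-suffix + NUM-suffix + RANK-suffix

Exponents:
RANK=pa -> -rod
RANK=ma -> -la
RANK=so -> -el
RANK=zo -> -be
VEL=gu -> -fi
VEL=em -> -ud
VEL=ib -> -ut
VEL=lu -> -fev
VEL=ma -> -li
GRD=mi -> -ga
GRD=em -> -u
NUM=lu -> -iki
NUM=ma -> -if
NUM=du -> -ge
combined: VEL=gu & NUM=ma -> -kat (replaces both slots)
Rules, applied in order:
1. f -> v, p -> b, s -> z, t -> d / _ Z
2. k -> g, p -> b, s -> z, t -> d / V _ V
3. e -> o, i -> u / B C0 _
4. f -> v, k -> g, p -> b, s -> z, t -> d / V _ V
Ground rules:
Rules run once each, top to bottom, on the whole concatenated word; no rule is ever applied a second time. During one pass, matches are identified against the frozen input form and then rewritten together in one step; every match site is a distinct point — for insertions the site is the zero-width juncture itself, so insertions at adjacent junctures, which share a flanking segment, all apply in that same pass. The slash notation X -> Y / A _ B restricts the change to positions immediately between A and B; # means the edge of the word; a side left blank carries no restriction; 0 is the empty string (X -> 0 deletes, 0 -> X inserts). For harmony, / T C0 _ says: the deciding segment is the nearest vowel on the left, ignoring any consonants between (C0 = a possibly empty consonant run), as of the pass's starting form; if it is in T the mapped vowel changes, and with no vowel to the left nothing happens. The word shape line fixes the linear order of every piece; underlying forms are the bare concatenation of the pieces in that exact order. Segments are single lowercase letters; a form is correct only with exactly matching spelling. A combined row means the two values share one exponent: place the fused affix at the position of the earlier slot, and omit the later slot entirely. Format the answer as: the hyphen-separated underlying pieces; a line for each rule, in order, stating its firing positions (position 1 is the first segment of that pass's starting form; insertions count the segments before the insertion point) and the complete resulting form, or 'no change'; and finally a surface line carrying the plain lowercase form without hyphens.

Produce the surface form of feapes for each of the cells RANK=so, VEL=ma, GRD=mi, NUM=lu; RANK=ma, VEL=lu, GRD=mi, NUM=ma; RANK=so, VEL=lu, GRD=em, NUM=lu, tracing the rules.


cell RANK=so, VEL=ma, GRD=mi, NUM=lu:
underlying: feapes-ga-li-iki-el
1. f -> v, p -> b, s -> z, t -> d / _ Z: fires at position(s) 6: feapezgaliikiel
2. k -> g, p -> b, s -> z, t -> d / V _ V: fires at position(s) 4, 12: feabezgaliigiel
3. e -> o, i -> u / B C0 _: fires at position(s) 5, 10: feabozgaluigiel
4. f -> v, k -> g, p -> b, s -> z, t -> d / V _ V: no change
surface: feabozgaluigiel

cell RANK=ma, VEL=lu, GRD=mi, NUM=ma:
underlying: feapes-ga-fev-if-la
1. f -> v, p -> b, s -> z, t -> d / _ Z: fires at position(s) 6: feapezgafevifla
2. k -> g, p -> b, s -> z, t -> d / V _ V: fires at position(s) 4: feabezgafevifla
3. e -> o, i -> u / B C0 _: fires at position(s) 5, 10: feabozgafovifla
4. f -> v, k -> g, p -> b, s -> z, t -> d / V _ V: fires at position(s) 9: feabozgavovifla
surface: feabozgavovifla

cell RANK=so, VEL=lu, GRD=em, NUM=lu:
underlying: feapes-u-fev-iki-el
1. f -> v, p -> b, s -> z, t -> d / _ Z: no change
2. k -> g, p -> b, s -> z, t -> d / V _ V: fires at position(s) 4, 6, 12: feabezufevigiel
3. e -> o, i -> u / B C0 _: fires at position(s) 5, 9: feabozufovigiel
4. f -> v, k -> g, p -> b, s -> z, t -> d / V _ V: fires at position(s) 8: feabozuvovigiel
surface: feabozuvovigiel


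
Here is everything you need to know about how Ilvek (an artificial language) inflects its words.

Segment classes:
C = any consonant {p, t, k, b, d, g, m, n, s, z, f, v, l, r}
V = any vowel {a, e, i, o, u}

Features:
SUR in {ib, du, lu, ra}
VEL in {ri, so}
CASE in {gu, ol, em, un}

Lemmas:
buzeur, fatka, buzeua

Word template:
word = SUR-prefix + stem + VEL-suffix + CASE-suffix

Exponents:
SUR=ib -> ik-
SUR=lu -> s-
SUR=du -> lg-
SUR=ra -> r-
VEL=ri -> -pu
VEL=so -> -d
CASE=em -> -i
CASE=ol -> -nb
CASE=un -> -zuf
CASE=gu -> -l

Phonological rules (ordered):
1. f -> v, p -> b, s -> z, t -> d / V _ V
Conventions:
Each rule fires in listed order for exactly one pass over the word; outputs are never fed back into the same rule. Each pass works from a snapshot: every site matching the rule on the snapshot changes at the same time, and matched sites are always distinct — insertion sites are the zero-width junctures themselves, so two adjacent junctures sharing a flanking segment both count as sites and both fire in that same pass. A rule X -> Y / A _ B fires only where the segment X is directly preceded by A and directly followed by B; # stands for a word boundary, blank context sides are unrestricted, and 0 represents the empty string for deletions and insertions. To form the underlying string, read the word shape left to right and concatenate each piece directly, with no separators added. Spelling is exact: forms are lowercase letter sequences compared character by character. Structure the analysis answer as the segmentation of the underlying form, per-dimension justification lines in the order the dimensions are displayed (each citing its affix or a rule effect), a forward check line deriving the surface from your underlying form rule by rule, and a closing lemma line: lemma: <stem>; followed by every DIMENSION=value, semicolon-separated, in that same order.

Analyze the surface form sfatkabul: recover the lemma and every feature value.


underlying: s-fatka-pu-l
SUR=lu - signalled by the affix s-
VEL=ri - signalled by the affix -pu
CASE=gu - signalled by the affix -l
check: sfatkapul -> sfatkabul
lemma: fatka; SUR=lu; VEL=ri; CASE=gu


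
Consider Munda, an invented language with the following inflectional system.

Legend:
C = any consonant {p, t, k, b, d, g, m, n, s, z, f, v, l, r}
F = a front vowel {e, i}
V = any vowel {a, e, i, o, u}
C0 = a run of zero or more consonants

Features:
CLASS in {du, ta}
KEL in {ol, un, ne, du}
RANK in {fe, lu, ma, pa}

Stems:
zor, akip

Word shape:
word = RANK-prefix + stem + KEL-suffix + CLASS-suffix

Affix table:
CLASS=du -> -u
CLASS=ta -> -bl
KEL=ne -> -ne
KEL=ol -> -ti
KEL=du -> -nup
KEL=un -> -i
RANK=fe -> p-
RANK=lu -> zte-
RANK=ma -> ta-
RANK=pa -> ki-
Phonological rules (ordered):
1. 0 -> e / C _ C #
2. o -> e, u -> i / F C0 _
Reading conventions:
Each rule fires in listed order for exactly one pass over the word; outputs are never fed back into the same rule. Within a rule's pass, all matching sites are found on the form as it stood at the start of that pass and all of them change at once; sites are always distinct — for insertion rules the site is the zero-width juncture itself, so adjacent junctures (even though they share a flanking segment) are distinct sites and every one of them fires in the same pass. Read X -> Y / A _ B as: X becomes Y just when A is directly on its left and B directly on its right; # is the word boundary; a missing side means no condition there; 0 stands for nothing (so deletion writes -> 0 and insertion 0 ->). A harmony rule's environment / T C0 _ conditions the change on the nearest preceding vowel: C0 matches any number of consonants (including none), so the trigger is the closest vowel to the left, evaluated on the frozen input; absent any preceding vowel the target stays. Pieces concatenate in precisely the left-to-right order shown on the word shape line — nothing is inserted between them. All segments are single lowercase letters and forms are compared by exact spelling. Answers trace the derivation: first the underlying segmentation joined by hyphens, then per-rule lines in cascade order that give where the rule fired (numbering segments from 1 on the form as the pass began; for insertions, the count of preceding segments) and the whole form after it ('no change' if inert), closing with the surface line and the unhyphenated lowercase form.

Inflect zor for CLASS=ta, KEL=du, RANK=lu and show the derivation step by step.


underlying: zte-zor-nup-bl
1. 0 -> e / C _ C #: inserts after position(s) 10: ztezornupbel
2. o -> e, u -> i / F C0 _: fires at position(s) 5: ztezernupbel
surface: ztezernupbel


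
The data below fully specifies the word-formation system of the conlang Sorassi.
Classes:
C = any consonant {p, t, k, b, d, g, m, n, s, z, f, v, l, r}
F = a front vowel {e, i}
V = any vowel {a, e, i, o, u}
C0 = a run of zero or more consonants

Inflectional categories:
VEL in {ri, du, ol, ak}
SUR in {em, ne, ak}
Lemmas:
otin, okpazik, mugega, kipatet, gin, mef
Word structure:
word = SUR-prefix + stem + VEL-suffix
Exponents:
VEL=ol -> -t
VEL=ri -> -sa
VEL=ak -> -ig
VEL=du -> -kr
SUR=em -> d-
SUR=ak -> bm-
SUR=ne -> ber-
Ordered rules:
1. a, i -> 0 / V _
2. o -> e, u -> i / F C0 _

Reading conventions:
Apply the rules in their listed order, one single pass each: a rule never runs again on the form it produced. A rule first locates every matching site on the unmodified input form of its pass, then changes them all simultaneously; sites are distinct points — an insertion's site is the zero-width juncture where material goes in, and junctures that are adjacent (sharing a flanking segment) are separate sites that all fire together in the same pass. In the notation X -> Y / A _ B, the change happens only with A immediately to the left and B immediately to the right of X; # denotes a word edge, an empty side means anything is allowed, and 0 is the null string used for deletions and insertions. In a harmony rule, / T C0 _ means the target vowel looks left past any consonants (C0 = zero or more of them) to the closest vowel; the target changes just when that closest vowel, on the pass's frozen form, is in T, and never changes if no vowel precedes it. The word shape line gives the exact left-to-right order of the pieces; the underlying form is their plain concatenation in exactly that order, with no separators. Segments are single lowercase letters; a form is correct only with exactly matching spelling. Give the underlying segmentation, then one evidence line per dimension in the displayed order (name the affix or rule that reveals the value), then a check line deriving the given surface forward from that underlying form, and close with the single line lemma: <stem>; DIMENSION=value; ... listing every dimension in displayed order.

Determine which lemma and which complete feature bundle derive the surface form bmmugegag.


underlying: bm-mugega-ig
VEL=ak - signalled by the affix -ig
SUR=ak - signalled by the affix bm-
check: bmmugegaig -> bmmugegag -> bmmugegag
lemma: mugega; VEL=ak; SUR=ak


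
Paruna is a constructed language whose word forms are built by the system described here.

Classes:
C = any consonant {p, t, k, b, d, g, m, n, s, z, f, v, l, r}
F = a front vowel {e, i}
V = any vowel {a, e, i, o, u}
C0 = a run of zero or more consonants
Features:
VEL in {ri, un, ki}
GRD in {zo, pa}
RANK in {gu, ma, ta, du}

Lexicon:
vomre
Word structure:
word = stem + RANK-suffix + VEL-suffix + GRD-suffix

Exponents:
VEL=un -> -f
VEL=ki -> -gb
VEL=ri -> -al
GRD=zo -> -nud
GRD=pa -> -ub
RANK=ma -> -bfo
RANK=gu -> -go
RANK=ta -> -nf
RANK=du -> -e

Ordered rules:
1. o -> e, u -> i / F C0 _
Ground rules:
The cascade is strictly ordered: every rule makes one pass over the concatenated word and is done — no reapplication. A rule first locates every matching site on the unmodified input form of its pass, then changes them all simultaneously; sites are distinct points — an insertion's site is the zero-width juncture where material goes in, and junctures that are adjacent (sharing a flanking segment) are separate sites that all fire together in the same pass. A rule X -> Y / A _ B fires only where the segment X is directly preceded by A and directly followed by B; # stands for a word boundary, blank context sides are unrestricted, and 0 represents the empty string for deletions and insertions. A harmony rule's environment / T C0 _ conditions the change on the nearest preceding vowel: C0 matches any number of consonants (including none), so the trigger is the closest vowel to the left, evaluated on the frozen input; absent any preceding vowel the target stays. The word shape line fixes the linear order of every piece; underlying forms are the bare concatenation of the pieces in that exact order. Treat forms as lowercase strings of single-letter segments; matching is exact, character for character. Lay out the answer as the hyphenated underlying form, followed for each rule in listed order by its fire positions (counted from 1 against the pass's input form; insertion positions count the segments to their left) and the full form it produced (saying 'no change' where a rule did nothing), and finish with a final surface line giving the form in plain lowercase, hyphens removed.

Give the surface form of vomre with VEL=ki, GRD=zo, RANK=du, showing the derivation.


underlying: vomre-e-gb-nud
1. o -> e, u -> i / F C0 _: fires at position(s) 10: vomreegbnid
surface: vomreegbnid


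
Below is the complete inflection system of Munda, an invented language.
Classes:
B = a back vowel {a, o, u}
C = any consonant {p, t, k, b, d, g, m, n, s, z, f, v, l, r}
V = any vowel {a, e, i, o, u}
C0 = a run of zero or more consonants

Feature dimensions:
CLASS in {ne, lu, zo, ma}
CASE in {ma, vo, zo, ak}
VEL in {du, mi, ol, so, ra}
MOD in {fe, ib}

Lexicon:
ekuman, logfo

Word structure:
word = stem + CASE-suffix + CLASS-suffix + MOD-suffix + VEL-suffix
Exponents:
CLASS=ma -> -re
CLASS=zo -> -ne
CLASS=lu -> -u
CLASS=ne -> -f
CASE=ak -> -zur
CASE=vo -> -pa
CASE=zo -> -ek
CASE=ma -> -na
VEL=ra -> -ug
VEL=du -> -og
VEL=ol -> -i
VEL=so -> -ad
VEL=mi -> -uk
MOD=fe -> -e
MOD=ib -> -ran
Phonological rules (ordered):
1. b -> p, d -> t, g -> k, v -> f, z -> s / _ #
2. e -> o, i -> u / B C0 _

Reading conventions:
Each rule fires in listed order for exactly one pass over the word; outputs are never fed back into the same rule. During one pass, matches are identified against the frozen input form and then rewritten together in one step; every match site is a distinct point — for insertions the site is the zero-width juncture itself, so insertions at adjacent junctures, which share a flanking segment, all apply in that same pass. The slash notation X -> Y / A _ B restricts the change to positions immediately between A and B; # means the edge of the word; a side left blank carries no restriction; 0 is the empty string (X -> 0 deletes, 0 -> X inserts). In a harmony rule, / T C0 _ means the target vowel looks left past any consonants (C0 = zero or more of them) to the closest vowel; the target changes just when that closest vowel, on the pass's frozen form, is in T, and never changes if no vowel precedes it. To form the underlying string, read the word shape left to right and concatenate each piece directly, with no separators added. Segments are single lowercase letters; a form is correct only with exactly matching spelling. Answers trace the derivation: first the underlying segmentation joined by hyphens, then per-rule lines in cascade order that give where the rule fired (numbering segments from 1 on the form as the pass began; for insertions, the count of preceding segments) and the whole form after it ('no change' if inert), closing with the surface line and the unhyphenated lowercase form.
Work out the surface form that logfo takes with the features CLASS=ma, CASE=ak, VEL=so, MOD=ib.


underlying: logfo-zur-re-ran-ad
1. b -> p, d -> t, g -> k, v -> f, z -> s / _ #: fires at position(s) 15: logfozurreranat
2. e -> o, i -> u / B C0 _: fires at position(s) 10: logfozurroranat
surface: logfozurroranat


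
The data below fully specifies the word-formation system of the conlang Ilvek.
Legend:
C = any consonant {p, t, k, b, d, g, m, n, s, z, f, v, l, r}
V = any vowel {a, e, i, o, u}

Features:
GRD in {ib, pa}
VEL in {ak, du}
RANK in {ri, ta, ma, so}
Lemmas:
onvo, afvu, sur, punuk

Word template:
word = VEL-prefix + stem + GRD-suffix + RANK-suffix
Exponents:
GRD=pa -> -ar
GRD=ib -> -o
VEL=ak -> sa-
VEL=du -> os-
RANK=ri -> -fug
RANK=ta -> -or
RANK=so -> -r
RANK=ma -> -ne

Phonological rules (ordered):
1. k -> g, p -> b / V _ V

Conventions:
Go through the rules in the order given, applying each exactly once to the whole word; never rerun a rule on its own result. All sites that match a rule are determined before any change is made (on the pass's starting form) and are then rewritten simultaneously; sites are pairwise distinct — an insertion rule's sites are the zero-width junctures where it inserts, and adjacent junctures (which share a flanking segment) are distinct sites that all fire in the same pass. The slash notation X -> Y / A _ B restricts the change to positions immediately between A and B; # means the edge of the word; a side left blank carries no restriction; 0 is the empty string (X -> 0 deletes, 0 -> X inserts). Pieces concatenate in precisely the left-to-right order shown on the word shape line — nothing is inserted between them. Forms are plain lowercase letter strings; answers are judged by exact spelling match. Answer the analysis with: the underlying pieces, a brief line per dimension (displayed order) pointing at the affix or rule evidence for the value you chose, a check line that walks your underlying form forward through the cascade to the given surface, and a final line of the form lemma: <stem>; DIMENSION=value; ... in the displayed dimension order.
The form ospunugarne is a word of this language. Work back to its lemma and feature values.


underlying: os-punuk-ar-ne
GRD=pa - signalled by the affix -ar
VEL=du - signalled by the affix os-
RANK=ma - signalled by the affix -ne
check: ospunukarne -> ospunugarne
lemma: punuk; GRD=pa; VEL=du; RANK=ma


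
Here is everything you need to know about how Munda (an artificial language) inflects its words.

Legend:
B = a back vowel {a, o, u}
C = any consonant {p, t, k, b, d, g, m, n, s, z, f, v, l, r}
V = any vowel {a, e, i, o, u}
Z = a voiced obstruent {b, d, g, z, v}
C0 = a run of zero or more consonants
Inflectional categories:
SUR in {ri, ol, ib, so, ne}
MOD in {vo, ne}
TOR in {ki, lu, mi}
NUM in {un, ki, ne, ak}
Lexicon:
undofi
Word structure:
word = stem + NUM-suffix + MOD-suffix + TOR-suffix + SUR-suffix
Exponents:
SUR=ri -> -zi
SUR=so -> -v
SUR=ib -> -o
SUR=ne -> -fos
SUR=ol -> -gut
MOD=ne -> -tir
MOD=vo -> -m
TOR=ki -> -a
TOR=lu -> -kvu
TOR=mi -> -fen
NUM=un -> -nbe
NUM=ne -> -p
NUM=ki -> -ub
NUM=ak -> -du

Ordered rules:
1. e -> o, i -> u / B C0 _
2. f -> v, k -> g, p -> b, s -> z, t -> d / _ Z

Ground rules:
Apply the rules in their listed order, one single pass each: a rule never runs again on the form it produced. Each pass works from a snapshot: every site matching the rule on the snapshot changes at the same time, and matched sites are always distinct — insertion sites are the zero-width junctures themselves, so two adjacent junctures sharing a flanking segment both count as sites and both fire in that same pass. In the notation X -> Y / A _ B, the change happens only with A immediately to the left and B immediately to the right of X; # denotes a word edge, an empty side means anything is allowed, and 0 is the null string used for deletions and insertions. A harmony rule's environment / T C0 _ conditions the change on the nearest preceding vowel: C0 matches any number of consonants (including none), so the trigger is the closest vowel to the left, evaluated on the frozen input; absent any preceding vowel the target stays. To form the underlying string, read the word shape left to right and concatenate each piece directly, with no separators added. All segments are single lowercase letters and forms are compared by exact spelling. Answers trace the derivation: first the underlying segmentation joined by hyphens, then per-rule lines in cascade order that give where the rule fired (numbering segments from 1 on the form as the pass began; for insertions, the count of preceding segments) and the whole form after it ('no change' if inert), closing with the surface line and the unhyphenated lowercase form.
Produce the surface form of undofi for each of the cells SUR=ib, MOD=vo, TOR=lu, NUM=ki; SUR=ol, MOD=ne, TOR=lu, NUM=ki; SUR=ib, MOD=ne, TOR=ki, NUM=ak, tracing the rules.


cell SUR=ib, MOD=vo, TOR=lu, NUM=ki:
underlying: undofi-ub-m-kvu-o
1. e -> o, i -> u / B C0 _: fires at position(s) 6: undofuubmkvuo
2. f -> v, k -> g, p -> b, s -> z, t -> d / _ Z: fires at position(s) 10: undofuubmgvuo
surface: undofuubmgvuo

cell SUR=ol, MOD=ne, TOR=lu, NUM=ki:
underlying: undofi-ub-tir-kvu-gut
1. e -> o, i -> u / B C0 _: fires at position(s) 6, 10: undofuubturkvugut
2. f -> v, k -> g, p -> b, s -> z, t -> d / _ Z: fires at position(s) 12: undofuubturgvugut
surface: undofuubturgvugut

cell SUR=ib, MOD=ne, TOR=ki, NUM=ak:
underlying: undofi-du-tir-a-o
1. e -> o, i -> u / B C0 _: fires at position(s) 6, 10: undofuduturao
2. f -> v, k -> g, p -> b, s -> z, t -> d / _ Z: no change
surface: undofuduturao


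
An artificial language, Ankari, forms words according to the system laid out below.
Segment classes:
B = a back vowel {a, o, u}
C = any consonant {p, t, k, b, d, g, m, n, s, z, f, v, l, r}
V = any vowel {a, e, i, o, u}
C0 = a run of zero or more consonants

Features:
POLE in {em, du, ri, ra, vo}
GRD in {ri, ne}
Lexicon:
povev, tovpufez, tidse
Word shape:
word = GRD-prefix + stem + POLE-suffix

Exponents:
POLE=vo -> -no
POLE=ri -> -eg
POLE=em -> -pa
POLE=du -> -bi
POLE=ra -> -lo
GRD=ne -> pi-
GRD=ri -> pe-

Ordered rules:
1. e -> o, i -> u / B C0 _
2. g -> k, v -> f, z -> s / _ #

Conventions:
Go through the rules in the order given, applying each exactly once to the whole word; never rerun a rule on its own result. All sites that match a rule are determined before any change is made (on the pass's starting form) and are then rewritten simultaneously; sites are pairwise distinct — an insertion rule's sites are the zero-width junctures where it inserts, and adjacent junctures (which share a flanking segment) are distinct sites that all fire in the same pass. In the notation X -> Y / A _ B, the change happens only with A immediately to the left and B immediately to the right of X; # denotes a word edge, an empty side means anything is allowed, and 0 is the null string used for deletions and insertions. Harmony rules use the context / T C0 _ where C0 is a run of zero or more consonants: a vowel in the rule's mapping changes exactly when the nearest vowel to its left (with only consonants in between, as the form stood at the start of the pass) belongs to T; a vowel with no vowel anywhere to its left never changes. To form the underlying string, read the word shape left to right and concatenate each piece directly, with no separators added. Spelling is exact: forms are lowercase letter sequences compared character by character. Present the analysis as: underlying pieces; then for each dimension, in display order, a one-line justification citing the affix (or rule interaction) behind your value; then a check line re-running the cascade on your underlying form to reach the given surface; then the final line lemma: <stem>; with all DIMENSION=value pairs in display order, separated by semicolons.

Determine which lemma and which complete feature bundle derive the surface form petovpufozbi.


underlying: pe-tovpufez-bi
POLE=du - signalled by the affix -bi
GRD=ri - signalled by the affix pe-
check: petovpufezbi -> petovpufozbi -> petovpufozbi
lemma: tovpufez; POLE=du; GRD=ri


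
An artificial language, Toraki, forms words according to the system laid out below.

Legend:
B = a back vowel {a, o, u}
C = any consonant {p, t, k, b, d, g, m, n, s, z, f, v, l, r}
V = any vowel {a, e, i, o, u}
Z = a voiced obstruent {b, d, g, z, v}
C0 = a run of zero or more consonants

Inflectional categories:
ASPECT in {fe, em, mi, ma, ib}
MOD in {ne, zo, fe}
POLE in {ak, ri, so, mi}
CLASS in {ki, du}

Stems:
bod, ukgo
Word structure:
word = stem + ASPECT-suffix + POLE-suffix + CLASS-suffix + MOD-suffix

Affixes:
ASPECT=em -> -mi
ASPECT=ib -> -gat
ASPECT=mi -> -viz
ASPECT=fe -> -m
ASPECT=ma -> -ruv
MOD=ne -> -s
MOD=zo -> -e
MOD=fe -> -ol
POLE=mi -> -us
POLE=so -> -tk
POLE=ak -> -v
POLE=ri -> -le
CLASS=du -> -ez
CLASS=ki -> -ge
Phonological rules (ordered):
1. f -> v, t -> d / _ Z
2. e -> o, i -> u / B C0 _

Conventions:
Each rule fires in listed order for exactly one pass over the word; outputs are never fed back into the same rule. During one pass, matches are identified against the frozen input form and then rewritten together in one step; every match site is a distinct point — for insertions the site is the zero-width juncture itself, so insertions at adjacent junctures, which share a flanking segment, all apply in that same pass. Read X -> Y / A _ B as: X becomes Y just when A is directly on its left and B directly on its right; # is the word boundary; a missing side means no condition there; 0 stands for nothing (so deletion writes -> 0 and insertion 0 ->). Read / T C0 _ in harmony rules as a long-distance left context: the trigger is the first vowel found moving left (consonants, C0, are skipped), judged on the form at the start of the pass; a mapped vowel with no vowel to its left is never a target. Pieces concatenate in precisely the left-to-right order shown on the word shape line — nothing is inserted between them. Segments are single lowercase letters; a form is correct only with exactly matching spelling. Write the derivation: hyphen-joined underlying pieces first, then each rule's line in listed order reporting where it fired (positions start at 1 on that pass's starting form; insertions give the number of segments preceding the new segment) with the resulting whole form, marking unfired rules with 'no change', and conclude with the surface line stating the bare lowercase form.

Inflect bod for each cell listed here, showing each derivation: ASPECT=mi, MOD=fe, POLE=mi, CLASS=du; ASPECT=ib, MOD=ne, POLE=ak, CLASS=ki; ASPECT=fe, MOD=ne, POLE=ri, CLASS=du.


cell ASPECT=mi, MOD=fe, POLE=mi, CLASS=du:
underlying: bod-viz-us-ez-ol
1. f -> v, t -> d / _ Z: no change
2. e -> o, i -> u / B C0 _: fires at position(s) 5, 9: bodvuzusozol
surface: bodvuzusozol

cell ASPECT=ib, MOD=ne, POLE=ak, CLASS=ki:
underlying: bod-gat-v-ge-s
1. f -> v, t -> d / _ Z: fires at position(s) 6: bodgadvges
2. e -> o, i -> u / B C0 _: fires at position(s) 9: bodgadvgos
surface: bodgadvgos

cell ASPECT=fe, MOD=ne, POLE=ri, CLASS=du:
underlying: bod-m-le-ez-s
1. f -> v, t -> d / _ Z: no change
2. e -> o, i -> u / B C0 _: fires at position(s) 6: bodmloezs
surface: bodmloezs


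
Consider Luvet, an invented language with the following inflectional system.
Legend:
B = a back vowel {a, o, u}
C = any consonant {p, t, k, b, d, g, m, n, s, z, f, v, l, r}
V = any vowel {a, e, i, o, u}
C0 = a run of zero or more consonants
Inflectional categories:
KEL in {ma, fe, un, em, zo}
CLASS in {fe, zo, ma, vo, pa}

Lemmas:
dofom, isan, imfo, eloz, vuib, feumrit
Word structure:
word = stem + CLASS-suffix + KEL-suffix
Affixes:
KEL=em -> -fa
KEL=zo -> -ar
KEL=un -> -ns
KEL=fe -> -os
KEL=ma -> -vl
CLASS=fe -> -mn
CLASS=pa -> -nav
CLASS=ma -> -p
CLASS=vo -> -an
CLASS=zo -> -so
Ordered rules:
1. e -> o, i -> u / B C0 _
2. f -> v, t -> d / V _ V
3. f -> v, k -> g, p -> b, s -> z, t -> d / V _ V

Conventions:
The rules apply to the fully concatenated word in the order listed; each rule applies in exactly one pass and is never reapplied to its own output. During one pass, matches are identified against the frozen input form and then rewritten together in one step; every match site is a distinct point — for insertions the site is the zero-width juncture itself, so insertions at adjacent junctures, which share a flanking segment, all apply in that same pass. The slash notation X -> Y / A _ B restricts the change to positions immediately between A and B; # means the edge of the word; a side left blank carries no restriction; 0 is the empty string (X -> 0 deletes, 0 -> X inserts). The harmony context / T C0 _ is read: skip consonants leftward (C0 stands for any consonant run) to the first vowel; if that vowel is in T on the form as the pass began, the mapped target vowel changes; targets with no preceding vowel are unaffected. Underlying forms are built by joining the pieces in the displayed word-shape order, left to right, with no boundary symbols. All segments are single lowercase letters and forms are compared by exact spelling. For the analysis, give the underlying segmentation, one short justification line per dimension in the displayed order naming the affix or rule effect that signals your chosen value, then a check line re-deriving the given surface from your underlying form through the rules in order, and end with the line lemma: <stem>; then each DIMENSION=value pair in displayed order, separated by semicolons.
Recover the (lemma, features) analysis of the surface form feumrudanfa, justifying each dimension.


underlying: feumrit-an-fa
KEL=em - signalled by the affix -fa
CLASS=vo - signalled by the affix -an
check: feumritanfa -> feumrutanfa -> feumrudanfa -> feumrudanfa
lemma: feumrit; KEL=em; CLASS=vo


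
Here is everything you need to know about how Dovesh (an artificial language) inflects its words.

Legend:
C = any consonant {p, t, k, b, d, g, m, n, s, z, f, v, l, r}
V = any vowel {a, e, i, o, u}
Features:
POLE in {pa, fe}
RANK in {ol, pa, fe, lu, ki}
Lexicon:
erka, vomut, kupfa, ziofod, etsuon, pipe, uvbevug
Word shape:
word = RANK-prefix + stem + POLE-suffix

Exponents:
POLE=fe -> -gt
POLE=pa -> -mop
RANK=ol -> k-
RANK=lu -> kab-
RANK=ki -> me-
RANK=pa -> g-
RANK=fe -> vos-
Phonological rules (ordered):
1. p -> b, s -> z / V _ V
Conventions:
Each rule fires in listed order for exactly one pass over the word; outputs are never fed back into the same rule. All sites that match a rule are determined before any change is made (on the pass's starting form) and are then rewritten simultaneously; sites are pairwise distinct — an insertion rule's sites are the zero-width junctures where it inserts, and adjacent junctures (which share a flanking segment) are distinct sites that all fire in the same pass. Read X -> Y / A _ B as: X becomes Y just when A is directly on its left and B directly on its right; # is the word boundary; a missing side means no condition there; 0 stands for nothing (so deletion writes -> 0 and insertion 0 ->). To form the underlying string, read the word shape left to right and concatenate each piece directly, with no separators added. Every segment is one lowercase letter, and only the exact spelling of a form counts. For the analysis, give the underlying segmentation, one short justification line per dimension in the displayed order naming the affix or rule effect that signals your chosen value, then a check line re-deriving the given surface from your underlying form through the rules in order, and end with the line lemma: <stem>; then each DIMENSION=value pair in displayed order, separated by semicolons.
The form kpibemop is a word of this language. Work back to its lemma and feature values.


underlying: k-pipe-mop
POLE=pa - signalled by the affix -mop
RANK=ol - signalled by the affix k-
check: kpipemop -> kpibemop
lemma: pipe; POLE=pa; RANK=ol


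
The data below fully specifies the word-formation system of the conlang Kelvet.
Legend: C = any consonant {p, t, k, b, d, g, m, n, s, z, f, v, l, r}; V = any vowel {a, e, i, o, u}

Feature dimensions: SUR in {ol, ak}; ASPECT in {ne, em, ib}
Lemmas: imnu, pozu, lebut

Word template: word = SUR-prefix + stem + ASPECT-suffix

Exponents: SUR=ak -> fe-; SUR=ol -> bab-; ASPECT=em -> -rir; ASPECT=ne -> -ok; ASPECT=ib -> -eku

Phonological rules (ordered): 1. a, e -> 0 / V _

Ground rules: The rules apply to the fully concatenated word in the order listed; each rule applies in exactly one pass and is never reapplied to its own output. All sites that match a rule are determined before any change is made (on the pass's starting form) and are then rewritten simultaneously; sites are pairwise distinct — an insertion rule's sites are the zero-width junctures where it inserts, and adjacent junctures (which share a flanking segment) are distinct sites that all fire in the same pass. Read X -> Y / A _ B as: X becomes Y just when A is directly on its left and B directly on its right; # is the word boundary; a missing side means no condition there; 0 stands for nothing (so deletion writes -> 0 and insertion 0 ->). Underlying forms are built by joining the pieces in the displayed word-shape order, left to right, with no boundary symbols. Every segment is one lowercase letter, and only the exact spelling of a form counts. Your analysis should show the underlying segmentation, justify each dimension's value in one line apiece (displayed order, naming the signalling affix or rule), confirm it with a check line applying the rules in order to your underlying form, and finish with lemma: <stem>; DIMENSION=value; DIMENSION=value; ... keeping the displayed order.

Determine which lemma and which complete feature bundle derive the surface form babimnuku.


underlying: bab-imnu-eku
SUR=ol - signalled by the affix bab-
ASPECT=ib - signalled by the affix -eku
check: babimnueku -> babimnuku
lemma: imnu; SUR=ol; ASPECT=ib


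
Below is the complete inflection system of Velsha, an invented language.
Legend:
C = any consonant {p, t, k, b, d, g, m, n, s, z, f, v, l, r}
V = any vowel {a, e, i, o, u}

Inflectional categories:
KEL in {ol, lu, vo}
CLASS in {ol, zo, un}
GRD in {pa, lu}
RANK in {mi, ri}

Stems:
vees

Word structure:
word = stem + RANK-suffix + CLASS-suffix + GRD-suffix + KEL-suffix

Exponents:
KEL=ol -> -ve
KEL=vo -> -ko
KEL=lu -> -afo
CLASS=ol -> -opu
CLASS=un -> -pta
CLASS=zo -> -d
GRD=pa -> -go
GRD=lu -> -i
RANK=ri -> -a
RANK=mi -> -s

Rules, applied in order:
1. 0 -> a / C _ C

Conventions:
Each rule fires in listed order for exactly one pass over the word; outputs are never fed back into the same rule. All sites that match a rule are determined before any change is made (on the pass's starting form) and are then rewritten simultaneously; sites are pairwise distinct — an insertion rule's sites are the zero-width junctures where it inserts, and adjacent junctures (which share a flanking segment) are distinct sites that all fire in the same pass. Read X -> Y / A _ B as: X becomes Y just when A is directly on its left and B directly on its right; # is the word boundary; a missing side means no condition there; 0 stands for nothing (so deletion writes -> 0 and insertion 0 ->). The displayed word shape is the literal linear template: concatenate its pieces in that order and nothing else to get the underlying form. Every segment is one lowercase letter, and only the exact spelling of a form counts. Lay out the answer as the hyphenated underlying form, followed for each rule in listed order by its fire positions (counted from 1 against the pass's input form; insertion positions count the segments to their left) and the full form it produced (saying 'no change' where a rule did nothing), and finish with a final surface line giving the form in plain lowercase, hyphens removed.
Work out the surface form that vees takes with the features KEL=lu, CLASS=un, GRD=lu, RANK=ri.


underlying: vees-a-pta-i-afo
1. 0 -> a / C _ C: inserts after position(s) 6: veesapataiafo
surface: veesapataiafo


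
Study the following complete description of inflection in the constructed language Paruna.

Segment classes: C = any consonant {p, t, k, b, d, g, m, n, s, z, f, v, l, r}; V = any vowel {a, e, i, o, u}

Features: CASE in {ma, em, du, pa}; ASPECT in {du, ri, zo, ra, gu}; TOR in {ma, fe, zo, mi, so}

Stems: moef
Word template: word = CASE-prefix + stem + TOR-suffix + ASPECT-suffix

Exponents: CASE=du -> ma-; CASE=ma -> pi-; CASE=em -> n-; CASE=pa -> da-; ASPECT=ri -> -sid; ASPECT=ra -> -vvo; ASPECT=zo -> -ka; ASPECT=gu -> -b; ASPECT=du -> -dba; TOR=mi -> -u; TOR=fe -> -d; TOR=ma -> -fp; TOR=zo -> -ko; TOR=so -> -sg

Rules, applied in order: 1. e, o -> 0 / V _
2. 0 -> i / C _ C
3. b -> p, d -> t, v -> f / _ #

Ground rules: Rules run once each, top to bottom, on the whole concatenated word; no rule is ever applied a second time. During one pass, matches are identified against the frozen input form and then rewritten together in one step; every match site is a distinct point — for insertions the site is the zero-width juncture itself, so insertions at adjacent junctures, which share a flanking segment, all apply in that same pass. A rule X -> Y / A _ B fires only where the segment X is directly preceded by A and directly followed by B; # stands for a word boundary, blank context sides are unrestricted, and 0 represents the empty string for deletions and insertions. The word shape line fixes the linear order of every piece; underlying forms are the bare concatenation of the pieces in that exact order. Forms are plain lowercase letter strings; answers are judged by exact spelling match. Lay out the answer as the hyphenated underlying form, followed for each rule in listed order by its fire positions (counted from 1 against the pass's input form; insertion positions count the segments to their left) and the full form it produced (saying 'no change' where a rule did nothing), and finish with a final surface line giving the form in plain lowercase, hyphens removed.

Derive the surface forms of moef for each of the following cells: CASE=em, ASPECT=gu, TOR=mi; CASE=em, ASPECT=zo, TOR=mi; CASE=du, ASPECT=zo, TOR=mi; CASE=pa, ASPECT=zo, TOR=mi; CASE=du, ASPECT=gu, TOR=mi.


cell CASE=em, ASPECT=gu, TOR=mi:
underlying: n-moef-u-b
1. e, o -> 0 / V _: fires at position(s) 4: nmofub
2. 0 -> i / C _ C: inserts after position(s) 1: nimofub
3. b -> p, d -> t, v -> f / _ #: fires at position(s) 7: nimofup
surface: nimofup

cell CASE=em, ASPECT=zo, TOR=mi:
underlying: n-moef-u-ka
1. e, o -> 0 / V _: fires at position(s) 4: nmofuka
2. 0 -> i / C _ C: inserts after position(s) 1: nimofuka
3. b -> p, d -> t, v -> f / _ #: no change
surface: nimofuka

cell CASE=du, ASPECT=zo, TOR=mi:
underlying: ma-moef-u-ka
1. e, o -> 0 / V _: fires at position(s) 5: mamofuka
2. 0 -> i / C _ C: no change
3. b -> p, d -> t, v -> f / _ #: no change
surface: mamofuka

cell CASE=pa, ASPECT=zo, TOR=mi:
underlying: da-moef-u-ka
1. e, o -> 0 / V _: fires at position(s) 5: damofuka
2. 0 -> i / C _ C: no change
3. b -> p, d -> t, v -> f / _ #: no change
surface: damofuka

cell CASE=du, ASPECT=gu, TOR=mi:
underlying: ma-moef-u-b
1. e, o -> 0 / V _: fires at position(s) 5: mamofub
2. 0 -> i / C _ C: no change
3. b -> p, d -> t, v -> f / _ #: fires at position(s) 7: mamofup
surface: mamofup


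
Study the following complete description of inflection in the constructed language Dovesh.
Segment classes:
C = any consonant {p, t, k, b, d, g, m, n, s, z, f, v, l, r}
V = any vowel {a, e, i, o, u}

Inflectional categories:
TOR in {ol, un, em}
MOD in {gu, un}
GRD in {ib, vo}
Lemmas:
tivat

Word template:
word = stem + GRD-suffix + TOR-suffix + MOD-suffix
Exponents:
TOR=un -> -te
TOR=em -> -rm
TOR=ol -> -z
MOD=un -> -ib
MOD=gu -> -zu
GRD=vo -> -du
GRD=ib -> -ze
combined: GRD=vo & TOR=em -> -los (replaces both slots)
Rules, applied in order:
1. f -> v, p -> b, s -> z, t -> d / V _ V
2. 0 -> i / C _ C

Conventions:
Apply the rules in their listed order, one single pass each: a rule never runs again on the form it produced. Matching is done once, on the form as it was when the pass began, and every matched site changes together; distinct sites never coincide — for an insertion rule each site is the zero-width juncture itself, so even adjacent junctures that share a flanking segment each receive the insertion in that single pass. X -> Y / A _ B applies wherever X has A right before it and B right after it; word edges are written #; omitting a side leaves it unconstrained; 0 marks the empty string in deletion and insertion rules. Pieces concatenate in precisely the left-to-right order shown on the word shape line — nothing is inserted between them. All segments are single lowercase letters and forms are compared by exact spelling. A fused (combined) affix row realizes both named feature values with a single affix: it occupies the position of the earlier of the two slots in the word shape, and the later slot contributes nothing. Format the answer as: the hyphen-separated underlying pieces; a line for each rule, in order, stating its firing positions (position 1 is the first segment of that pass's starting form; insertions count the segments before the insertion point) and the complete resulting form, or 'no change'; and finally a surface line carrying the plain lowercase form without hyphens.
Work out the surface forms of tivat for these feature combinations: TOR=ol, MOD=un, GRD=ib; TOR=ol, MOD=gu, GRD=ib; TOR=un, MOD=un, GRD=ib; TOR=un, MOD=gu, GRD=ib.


cell TOR=ol, MOD=un, GRD=ib:
underlying: tivat-ze-z-ib
1. f -> v, p -> b, s -> z, t -> d / V _ V: no change
2. 0 -> i / C _ C: inserts after position(s) 5: tivatizezib
surface: tivatizezib

cell TOR=ol, MOD=gu, GRD=ib:
underlying: tivat-ze-z-zu
1. f -> v, p -> b, s -> z, t -> d / V _ V: no change
2. 0 -> i / C _ C: inserts after position(s) 5, 8: tivatizezizu
surface: tivatizezizu

cell TOR=un, MOD=un, GRD=ib:
underlying: tivat-ze-te-ib
1. f -> v, p -> b, s -> z, t -> d / V _ V: fires at position(s) 8: tivatzedeib
2. 0 -> i / C _ C: inserts after position(s) 5: tivatizedeib
surface: tivatizedeib

cell TOR=un, MOD=gu, GRD=ib:
underlying: tivat-ze-te-zu
1. f -> v, p -> b, s -> z, t -> d / V _ V: fires at position(s) 8: tivatzedezu
2. 0 -> i / C _ C: inserts after position(s) 5: tivatizedezu
surface: tivatizedezu
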